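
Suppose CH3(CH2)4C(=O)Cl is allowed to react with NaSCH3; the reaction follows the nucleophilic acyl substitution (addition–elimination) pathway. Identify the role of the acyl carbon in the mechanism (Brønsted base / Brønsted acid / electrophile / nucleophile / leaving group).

Step 1: CH3S⁻ adds to the carbonyl carbon; the C=O π electrons shift onto oxygen and a tetrahedral alkoxide intermediate forms.
The acyl carbon accepts an electron pair into an empty or π* orbital — it is the electrophile.

electrophile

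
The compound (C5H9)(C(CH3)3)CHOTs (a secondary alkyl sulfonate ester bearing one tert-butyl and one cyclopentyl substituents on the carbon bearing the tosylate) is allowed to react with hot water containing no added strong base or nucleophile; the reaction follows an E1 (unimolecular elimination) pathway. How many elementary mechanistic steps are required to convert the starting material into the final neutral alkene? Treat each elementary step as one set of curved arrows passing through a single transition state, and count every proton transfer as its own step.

3

Step 1: Rate-determining heterolysis of the C–O bond gives TsO⁻ and a secondary carbocation.
Step 2: Carbocation rearrangement: a 1,2-hydride shift from the adjacent cyclopentyl carbon converts the initially-formed secondary cation into the more stable tertiary cation.
Step 3: Loss of a β-proton to a water molecule of the solvent: the C–H bonding pair collapses toward the cationic carbon to form the C=C π bond, yielding the alkene.
Total: 3 elementary steps.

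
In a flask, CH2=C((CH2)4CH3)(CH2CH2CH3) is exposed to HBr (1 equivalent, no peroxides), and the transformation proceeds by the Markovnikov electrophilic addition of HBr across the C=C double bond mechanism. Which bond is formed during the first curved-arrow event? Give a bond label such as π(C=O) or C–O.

Step 1: Protonation of the alkene by HBr: the π bond acts as the nucleophile and picks up H⁺, giving the more stable (Markovnikov) tertiary carbocation. The H–Br bond breaks heterolytically, releasing Br⁻.
The bond formed in this step is the C–H bond.

C–H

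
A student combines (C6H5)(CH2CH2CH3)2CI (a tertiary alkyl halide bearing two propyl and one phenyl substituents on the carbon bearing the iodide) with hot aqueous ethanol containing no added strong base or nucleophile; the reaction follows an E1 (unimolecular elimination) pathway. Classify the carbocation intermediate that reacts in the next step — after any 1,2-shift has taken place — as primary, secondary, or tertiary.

tertiary

Step 1: The C–I bond breaks with both electrons going to the iodide; I⁻ leaves and a tertiary carbocation remains.
No single 1,2-shift to an adjacent carbon would give a more-substituted cation, so no rearrangement occurs.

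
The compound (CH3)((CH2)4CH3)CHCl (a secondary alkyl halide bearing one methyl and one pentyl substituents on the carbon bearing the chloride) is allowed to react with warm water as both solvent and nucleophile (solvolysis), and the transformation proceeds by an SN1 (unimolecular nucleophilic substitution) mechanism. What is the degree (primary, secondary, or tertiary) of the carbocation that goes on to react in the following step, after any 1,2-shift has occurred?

Step 1: The C–Cl bond breaks with both electrons going to the chloride; Cl⁻ leaves and a secondary carbocation remains.
No single 1,2-shift to an adjacent carbon would give a more-substituted cation, so no rearrangement occurs.

secondary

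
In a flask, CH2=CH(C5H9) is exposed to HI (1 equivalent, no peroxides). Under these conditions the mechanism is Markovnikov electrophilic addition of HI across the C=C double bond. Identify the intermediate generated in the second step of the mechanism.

tertiary carbocation

Step 1: The π electrons of the C=C bond attack a proton of HI; Markovnikov addition places the new C–H on the less-substituted alkene carbon, so the positive charge ends up on the more-substituted carbon — a secondary carbocation. The H–I bond breaks heterolytically, releasing I⁻.
Step 2: Carbocation rearrangement: a 1,2-hydride shift from the adjacent cyclopentyl carbon converts the initially-formed secondary cation into the more stable tertiary cation.
After step 2 the species present is a tertiary carbocation.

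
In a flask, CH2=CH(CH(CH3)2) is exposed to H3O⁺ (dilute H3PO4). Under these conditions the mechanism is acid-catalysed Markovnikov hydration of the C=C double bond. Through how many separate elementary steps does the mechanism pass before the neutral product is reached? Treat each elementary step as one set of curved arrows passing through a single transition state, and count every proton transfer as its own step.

Step 1: The π electrons of the C=C bond attack a proton of H3O⁺; Markovnikov addition places the new C–H on the less-substituted alkene carbon, so the positive charge ends up on the more-substituted carbon — a secondary carbocation. H2O is released.
Step 2: A hydride (H with its bonding pair) migrates from the adjacent isopropyl carbon to the cationic centre — a 1,2-hydride shift — upgrading the secondary cation to a tertiary one.
Step 3: A lone pair on the oxygen of H2O attacks the carbocation, forming a C–O bond and an oxonium ion (a protonated alcohol).
Step 4: Deprotonation of the oxonium ion by a water molecule delivers the neutral alcohol and regenerates the acid catalyst.
Total: 4 elementary steps.

4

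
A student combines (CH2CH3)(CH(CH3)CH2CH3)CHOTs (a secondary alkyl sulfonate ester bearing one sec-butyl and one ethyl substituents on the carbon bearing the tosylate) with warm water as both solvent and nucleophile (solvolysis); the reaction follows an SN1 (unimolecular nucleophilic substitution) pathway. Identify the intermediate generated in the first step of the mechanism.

secondary carbocation

Step 1: Unassisted departure of TsO⁻ (taking the C–O bonding pair) generates a secondary carbocation.
After step 1 the species present is a secondary carbocation.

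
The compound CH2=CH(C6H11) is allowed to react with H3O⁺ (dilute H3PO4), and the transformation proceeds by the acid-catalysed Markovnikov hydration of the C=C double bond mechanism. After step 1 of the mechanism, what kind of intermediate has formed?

secondary carbocation

Step 1: The π electrons of the C=C bond attack a proton of H3O⁺; Markovnikov addition places the new C–H on the less-substituted alkene carbon, so the positive charge ends up on the more-substituted carbon — a secondary carbocation. H2O is released.
After step 1 the species present is a secondary carbocation.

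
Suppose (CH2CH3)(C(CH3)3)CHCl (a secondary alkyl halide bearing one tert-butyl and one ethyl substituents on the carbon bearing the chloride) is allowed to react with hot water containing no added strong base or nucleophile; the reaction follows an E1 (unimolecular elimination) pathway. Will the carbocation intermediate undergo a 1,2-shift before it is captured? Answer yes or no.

The first-formed carbocation is secondary.
The adjacent tert-butyl carbon has no hydrogen but bears methyl groups; migration of one methyl with its bonding pair (a 1,2-methyl shift) places the charge on a tertiary centre.
Tertiary is more stable than secondary, so the shift occurs.

yes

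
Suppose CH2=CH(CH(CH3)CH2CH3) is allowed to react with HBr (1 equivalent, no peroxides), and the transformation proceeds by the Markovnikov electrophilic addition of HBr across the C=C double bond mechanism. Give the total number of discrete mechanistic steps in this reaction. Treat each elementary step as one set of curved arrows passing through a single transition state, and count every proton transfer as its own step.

3

Step 1: Protonation of the alkene by HBr: the π bond acts as the nucleophile and picks up H⁺, giving the more stable (Markovnikov) secondary carbocation. The H–Br bond breaks heterolytically, releasing Br⁻.
Step 2: Carbocation rearrangement: a 1,2-hydride shift from the adjacent sec-butyl carbon converts the initially-formed secondary cation into the more stable tertiary cation.
Step 3: Nucleophilic attack by Br⁻ on the carbocation completes the addition, giving R–Br.
Total: 3 elementary steps.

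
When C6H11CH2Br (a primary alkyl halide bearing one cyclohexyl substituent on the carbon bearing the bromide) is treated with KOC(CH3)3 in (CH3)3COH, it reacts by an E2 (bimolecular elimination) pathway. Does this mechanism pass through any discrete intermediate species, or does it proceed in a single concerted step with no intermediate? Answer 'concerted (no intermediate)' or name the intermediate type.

Concerted anti-periplanar elimination: (CH3)3CO⁻ abstracts a β-H while Br⁻ leaves, and the C–H electrons become the new C=C π bond — all in a single transition state.
All bond changes occur in one transition state; no discrete intermediate is formed.

concerted (no intermediate)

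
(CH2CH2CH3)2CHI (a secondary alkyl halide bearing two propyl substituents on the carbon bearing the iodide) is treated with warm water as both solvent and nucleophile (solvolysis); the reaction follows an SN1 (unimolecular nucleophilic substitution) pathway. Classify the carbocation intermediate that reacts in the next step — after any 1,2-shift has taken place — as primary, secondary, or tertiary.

Step 1: Unassisted departure of I⁻ (taking the C–I bonding pair) generates a secondary carbocation.
No single 1,2-shift to an adjacent carbon would give a more-substituted cation, so no rearrangement occurs.

secondary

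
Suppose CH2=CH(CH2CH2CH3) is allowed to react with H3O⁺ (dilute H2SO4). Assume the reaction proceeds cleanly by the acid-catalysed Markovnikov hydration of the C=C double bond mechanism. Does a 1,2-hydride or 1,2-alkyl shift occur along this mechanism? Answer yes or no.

The first-formed carbocation is secondary.
No single 1,2-shift to an adjacent carbon would produce a more-substituted cation than the one already present, so no rearrangement occurs.

no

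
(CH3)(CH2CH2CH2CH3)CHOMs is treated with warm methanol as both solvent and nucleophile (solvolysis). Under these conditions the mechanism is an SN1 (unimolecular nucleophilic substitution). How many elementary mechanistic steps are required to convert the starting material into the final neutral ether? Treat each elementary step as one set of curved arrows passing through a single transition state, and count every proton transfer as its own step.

3

Step 1: Rate-determining heterolysis of the C–O bond gives MsO⁻ and a secondary carbocation.
(No 1,2-shift: no single shift to an adjacent carbon would give a more stable cation.)
Step 2: A lone pair on the oxygen of CH3OH attacks the carbocation, forming a new C–O σ-bond and an oxonium ion.
Step 3: Proton transfer from the O–H of the oxonium ion to a solvent molecule delivers the neutral ether.
Total: 3 elementary steps.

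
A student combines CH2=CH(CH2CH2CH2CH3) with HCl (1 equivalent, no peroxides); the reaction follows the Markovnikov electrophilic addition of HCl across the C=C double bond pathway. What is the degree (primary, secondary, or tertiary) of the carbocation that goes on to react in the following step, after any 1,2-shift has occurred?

secondary

Step 1: Electrophilic addition begins with the π(C=C) electrons forming a bond to the proton of HCl. Following Markovnikov's rule, the resulting cation is secondary. The H–Cl bond breaks heterolytically, releasing Cl⁻.
No single 1,2-shift to an adjacent carbon would give a more-substituted cation, so no rearrangement occurs.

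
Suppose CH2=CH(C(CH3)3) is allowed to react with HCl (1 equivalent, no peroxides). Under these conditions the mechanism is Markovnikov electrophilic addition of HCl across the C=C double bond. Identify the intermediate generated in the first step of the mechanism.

Step 1: Electrophilic addition begins with the π(C=C) electrons forming a bond to the proton of HCl. Following Markovnikov's rule, the resulting cation is secondary. The H–Cl bond breaks heterolytically, releasing Cl⁻.
After step 1 the species present is a secondary carbocation.

secondary carbocation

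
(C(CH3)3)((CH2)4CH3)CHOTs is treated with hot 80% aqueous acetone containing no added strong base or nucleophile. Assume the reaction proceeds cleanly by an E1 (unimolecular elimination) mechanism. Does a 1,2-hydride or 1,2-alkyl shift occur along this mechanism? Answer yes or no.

The first-formed carbocation is secondary.
The adjacent tert-butyl carbon has no hydrogen but bears methyl groups; migration of one methyl with its bonding pair (a 1,2-methyl shift) places the charge on a tertiary centre.
Tertiary is more stable than secondary, so the shift occurs.

yes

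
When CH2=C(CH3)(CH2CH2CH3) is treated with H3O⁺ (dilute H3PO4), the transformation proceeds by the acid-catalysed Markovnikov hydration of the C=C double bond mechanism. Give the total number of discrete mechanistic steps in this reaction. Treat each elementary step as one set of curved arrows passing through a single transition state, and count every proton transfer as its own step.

Step 1: The π electrons of the C=C bond attack a proton of H3O⁺; Markovnikov addition places the new C–H on the less-substituted alkene carbon, so the positive charge ends up on the more-substituted carbon — a tertiary carbocation. H2O is released.
(No 1,2-shift: no single shift to an adjacent carbon would give a more stable cation.)
Step 2: A lone pair on the oxygen of H2O attacks the carbocation, forming a C–O bond and an oxonium ion (a protonated alcohol).
Step 3: Proton transfer from the O–H of the oxonium ion to H2O completes the catalytic cycle and yields the alcohol.
Total: 3 elementary steps.

3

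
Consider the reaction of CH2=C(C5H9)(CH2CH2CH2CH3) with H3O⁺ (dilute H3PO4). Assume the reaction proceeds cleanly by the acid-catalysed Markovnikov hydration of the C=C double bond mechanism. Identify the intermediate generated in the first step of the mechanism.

tertiary carbocation

Step 1: Electrophilic addition begins with the π(C=C) electrons forming a bond to the proton of H3O⁺. Following Markovnikov's rule, the resulting cation is tertiary. H2O is released.
After step 1 the species present is a tertiary carbocation.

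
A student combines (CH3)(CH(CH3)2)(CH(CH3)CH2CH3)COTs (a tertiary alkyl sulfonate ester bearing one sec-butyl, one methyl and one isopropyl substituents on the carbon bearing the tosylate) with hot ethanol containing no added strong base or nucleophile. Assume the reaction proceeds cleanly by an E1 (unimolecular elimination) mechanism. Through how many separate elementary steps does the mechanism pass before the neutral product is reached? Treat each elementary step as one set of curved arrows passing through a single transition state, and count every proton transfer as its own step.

2

Step 1: Rate-determining heterolysis of the C–O bond gives TsO⁻ and a tertiary carbocation.
(No 1,2-shift: no single shift to an adjacent carbon would give a more stable cation.)
Step 2: A weak base (an ethanol molecule from the solvent) removes a proton from a carbon adjacent to the cationic centre; the electrons of that C–H bond become the new π(C=C) bond, giving the alkene.
Total: 2 elementary steps.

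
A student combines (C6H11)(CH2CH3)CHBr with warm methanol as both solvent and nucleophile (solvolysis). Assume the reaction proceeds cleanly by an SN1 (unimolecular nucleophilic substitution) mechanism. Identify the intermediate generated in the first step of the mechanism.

secondary carbocation

Step 1: Unassisted departure of Br⁻ (taking the C–Br bonding pair) generates a secondary carbocation.
After step 1 the species present is a secondary carbocation.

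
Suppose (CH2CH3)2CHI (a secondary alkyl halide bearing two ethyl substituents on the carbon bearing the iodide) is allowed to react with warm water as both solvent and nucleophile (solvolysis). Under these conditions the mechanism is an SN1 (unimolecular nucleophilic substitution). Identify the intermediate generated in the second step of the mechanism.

Step 1: Rate-determining heterolysis of the C–I bond gives I⁻ and a secondary carbocation.
Step 2: Nucleophilic capture: the oxygen of H2O bonds to the cationic carbon, producing an oxonium-ion intermediate.
After step 2 the species present is an oxonium ion.

oxonium ion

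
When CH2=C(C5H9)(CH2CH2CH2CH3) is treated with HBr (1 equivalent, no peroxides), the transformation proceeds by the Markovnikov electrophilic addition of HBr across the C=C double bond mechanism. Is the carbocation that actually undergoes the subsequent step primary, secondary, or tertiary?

Step 1: The π electrons of the C=C bond attack a proton of HBr; Markovnikov addition places the new C–H on the less-substituted alkene carbon, so the positive charge ends up on the more-substituted carbon — a tertiary carbocation. The H–Br bond breaks heterolytically, releasing Br⁻.
No single 1,2-shift to an adjacent carbon would give a more-substituted cation, so no rearrangement occurs.

tertiary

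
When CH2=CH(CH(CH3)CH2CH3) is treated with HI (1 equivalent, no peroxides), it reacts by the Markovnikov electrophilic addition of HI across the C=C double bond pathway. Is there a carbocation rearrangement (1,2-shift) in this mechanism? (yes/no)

yes

The first-formed carbocation is secondary.
The adjacent sec-butyl carbon already bears 2 other carbon substituents and has a hydrogen to migrate; after a 1,2-hydride shift from that carbon the positive charge sits on a tertiary centre.
Tertiary is more stable than secondary, so the shift occurs.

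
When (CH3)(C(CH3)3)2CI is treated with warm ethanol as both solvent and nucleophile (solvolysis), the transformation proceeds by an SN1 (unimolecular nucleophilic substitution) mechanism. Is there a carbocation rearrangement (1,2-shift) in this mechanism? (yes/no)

no

The first-formed carbocation is tertiary.
No single 1,2-shift to an adjacent carbon would produce a more-substituted cation than the one already present, so no rearrangement occurs.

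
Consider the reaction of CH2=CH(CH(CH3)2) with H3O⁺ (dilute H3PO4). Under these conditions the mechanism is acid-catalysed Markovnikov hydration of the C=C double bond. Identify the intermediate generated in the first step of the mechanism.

secondary carbocation

Step 1: The π electrons of the C=C bond attack a proton of H3O⁺; Markovnikov addition places the new C–H on the less-substituted alkene carbon, so the positive charge ends up on the more-substituted carbon — a secondary carbocation. H2O is released.
After step 1 the species present is a secondary carbocation.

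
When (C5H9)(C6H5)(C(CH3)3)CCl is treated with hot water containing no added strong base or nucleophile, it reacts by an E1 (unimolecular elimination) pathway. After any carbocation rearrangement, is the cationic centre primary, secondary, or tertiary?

Step 1: The C–Cl bond breaks with both electrons going to the chloride; Cl⁻ leaves and a tertiary carbocation remains.
No single 1,2-shift to an adjacent carbon would give a more-substituted cation, so no rearrangement occurs.

tertiary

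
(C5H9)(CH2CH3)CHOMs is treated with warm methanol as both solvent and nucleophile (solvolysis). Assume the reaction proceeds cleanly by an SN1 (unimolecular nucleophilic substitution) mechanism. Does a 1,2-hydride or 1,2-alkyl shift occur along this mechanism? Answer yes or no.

The first-formed carbocation is secondary.
The adjacent cyclopentyl carbon already bears 2 other carbon substituents and has a hydrogen to migrate; after a 1,2-hydride shift from that carbon the positive charge sits on a tertiary centre.
Tertiary is more stable than secondary, so the shift occurs.

yes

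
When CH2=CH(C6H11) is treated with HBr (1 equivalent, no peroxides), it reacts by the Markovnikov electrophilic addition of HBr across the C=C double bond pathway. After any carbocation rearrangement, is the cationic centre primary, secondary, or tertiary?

Step 1: The π electrons of the C=C bond attack a proton of HBr; Markovnikov addition places the new C–H on the less-substituted alkene carbon, so the positive charge ends up on the more-substituted carbon — a secondary carbocation. The H–Br bond breaks heterolytically, releasing Br⁻.
Step 2: A hydride (H with its bonding pair) migrates from the adjacent cyclohexyl carbon to the cationic centre — a 1,2-hydride shift — upgrading the secondary cation to a tertiary one.
The cation rearranges from secondary to tertiary via a 1,2-hydride shift from the adjacent cyclohexyl carbon; the tertiary cation is what reacts next.

tertiary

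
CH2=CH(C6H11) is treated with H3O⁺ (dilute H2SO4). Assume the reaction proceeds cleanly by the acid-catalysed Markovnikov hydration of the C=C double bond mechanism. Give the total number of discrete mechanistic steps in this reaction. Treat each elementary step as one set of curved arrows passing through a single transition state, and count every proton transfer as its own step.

Step 1: The π electrons of the C=C bond attack a proton of H3O⁺; Markovnikov addition places the new C–H on the less-substituted alkene carbon, so the positive charge ends up on the more-substituted carbon — a secondary carbocation. H2O is released.
Step 2: A hydride (H with its bonding pair) migrates from the adjacent cyclohexyl carbon to the cationic centre — a 1,2-hydride shift — upgrading the secondary cation to a tertiary one.
Step 3: Water acts as the nucleophile: an oxygen lone pair bonds to the cationic carbon, giving an oxonium-ion intermediate.
Step 4: H2O removes a proton from the oxonium oxygen, regenerating H3O⁺ and giving the neutral alcohol.
Total: 4 elementary steps.

4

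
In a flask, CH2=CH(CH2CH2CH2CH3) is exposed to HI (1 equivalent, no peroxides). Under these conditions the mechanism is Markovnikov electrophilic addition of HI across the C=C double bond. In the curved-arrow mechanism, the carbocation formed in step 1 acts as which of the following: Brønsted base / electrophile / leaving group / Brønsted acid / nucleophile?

electrophile

Step 2: The I⁻ anion donates a lone pair to the carbocation, forming the new C–I σ-bond and giving the neutral alkyl halide.
The carbocation formed in step 1 accepts an electron pair into an empty or π* orbital — it is the electrophile.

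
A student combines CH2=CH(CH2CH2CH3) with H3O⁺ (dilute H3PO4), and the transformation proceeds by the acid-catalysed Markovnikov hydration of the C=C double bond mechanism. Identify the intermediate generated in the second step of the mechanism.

Step 1: Protonation of the alkene by H3O⁺: the π bond acts as the nucleophile and picks up H⁺, giving the more stable (Markovnikov) secondary carbocation. H2O is released.
Step 2: Water acts as the nucleophile: an oxygen lone pair bonds to the cationic carbon, giving an oxonium-ion intermediate.
After step 2 the species present is an oxonium ion.

oxonium ion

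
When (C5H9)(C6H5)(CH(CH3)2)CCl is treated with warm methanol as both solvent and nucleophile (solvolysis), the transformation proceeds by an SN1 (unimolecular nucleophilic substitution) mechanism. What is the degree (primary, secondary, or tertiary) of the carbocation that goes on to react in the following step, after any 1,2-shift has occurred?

tertiary

Step 1: Ionisation: the C–Cl σ-bond cleaves heterolytically; both bonding electrons depart with Cl⁻, leaving a tertiary carbocation at the α-carbon.
No single 1,2-shift to an adjacent carbon would give a more-substituted cation, so no rearrangement occurs.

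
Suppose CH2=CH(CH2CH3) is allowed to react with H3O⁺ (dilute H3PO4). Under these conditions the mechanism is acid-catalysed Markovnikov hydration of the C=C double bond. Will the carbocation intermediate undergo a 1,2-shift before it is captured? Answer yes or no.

The first-formed carbocation is secondary.
No single 1,2-shift to an adjacent carbon would produce a more-substituted cation than the one already present, so no rearrangement occurs.

no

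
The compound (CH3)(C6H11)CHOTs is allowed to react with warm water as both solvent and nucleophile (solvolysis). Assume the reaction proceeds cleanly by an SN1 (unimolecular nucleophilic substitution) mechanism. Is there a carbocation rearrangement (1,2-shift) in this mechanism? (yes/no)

yes

The first-formed carbocation is secondary.
The adjacent cyclohexyl carbon already bears 2 other carbon substituents and has a hydrogen to migrate; after a 1,2-hydride shift from that carbon the positive charge sits on a tertiary centre.
Tertiary is more stable than secondary, so the shift occurs.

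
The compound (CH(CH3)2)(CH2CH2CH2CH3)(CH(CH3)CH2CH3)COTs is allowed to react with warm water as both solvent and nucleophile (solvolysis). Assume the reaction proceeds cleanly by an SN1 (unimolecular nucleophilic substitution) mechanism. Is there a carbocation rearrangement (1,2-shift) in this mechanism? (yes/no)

The first-formed carbocation is tertiary.
No single 1,2-shift to an adjacent carbon would produce a more-substituted cation than the one already present, so no rearrangement occurs.

no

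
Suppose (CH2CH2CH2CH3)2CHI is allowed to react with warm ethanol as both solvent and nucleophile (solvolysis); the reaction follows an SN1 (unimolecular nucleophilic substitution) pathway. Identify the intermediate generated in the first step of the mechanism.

secondary carbocation

Step 1: Ionisation: the C–I σ-bond cleaves heterolytically; both bonding electrons depart with I⁻, leaving a secondary carbocation at the α-carbon.
After step 1 the species present is a secondary carbocation.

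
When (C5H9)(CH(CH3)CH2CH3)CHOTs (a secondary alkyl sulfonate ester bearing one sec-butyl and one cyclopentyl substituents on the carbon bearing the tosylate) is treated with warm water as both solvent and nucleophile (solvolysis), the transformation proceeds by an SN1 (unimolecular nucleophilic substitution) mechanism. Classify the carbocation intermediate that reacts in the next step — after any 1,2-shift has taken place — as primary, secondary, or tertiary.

Step 1: Rate-determining heterolysis of the C–O bond gives TsO⁻ and a secondary carbocation.
Step 2: Carbocation rearrangement: a 1,2-hydride shift from the adjacent sec-butyl carbon converts the initially-formed secondary cation into the more stable tertiary cation.
The cation rearranges from secondary to tertiary via a 1,2-hydride shift from the adjacent sec-butyl carbon; the tertiary cation is what reacts next.

tertiary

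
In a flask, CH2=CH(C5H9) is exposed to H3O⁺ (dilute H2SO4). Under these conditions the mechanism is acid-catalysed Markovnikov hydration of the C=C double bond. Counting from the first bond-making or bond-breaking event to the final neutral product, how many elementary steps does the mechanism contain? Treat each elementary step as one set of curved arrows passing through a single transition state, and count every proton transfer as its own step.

4

Step 1: Protonation of the alkene by H3O⁺: the π bond acts as the nucleophile and picks up H⁺, giving the more stable (Markovnikov) secondary carbocation. H2O is released.
Step 2: Carbocation rearrangement: a 1,2-hydride shift from the adjacent cyclopentyl carbon converts the initially-formed secondary cation into the more stable tertiary cation.
Step 3: Water acts as the nucleophile: an oxygen lone pair bonds to the cationic carbon, giving an oxonium-ion intermediate.
Step 4: H2O removes a proton from the oxonium oxygen, regenerating H3O⁺ and giving the neutral alcohol.
Total: 4 elementary steps.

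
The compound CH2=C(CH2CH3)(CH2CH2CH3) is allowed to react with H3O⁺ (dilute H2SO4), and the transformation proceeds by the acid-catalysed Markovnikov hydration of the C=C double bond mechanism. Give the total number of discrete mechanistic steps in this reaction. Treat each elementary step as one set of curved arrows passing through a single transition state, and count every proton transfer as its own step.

3

Step 1: Protonation of the alkene by H3O⁺: the π bond acts as the nucleophile and picks up H⁺, giving the more stable (Markovnikov) tertiary carbocation. H2O is released.
(No 1,2-shift: no single shift to an adjacent carbon would give a more stable cation.)
Step 2: A lone pair on the oxygen of H2O attacks the carbocation, forming a C–O bond and an oxonium ion (a protonated alcohol).
Step 3: H2O removes a proton from the oxonium oxygen, regenerating H3O⁺ and giving the neutral alcohol.
Total: 3 elementary steps.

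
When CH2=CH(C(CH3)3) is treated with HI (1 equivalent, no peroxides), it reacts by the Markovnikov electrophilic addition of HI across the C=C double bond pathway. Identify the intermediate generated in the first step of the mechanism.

secondary carbocation

Step 1: Electrophilic addition begins with the π(C=C) electrons forming a bond to the proton of HI. Following Markovnikov's rule, the resulting cation is secondary. The H–I bond breaks heterolytically, releasing I⁻.
After step 1 the species present is a secondary carbocation.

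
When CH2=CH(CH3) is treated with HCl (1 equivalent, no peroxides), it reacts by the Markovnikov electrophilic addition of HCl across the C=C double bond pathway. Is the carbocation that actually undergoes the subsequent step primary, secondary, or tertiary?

secondary

Step 1: Electrophilic addition begins with the π(C=C) electrons forming a bond to the proton of HCl. Following Markovnikov's rule, the resulting cation is secondary. The H–Cl bond breaks heterolytically, releasing Cl⁻.
No single 1,2-shift to an adjacent carbon would give a more-substituted cation, so no rearrangement occurs.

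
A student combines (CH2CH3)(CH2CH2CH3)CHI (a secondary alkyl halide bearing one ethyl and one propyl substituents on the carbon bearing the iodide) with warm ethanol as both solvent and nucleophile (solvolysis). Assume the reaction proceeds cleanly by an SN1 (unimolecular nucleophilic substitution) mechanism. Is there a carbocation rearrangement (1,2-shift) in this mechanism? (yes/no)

no

The first-formed carbocation is secondary.
No single 1,2-shift to an adjacent carbon would produce a more-substituted cation than the one already present, so no rearrangement occurs.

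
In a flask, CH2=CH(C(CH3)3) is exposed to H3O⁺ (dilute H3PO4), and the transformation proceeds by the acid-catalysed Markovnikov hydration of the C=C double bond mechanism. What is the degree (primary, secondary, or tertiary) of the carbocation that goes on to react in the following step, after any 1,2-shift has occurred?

Step 1: Protonation of the alkene by H3O⁺: the π bond acts as the nucleophile and picks up H⁺, giving the more stable (Markovnikov) secondary carbocation. H2O is released.
Step 2: A methyl group with its bonding pair migrates from the adjacent tert-butyl carbon to the cationic centre — a 1,2-methyl shift — upgrading the secondary cation to a tertiary one.
The cation rearranges from secondary to tertiary via a 1,2-methyl shift from the adjacent tert-butyl carbon; the tertiary cation is what reacts next.

tertiary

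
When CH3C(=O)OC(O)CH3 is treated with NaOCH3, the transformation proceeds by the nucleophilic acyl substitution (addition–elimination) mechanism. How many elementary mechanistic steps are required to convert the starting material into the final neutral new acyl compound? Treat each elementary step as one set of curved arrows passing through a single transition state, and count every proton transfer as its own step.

2

Step 1: A lone pair on the O of CH3O⁻ attacks the electrophilic acyl carbon; the π(C=O) electrons move onto oxygen, giving a tetrahedral intermediate.
Step 2: Elimination step: re-formation of the carbonyl π bond drives out CH3CO2⁻, giving the new acyl compound.
Total: 2 elementary steps.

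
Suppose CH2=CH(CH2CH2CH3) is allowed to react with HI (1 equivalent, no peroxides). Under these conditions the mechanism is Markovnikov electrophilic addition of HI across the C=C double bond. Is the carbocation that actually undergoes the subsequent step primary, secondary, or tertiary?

secondary

Step 1: The π electrons of the C=C bond attack a proton of HI; Markovnikov addition places the new C–H on the less-substituted alkene carbon, so the positive charge ends up on the more-substituted carbon — a secondary carbocation. The H–I bond breaks heterolytically, releasing I⁻.
No single 1,2-shift to an adjacent carbon would give a more-substituted cation, so no rearrangement occurs.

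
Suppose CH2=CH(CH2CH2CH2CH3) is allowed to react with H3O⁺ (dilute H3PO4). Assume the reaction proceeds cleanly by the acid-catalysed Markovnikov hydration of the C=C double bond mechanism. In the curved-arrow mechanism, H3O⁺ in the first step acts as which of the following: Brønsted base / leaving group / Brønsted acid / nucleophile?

Step 1: Electrophilic addition begins with the π(C=C) electrons forming a bond to the proton of H3O⁺. Following Markovnikov's rule, the resulting cation is secondary. H2O is released.
H3O⁺ in the first step donates a proton in a proton-transfer step — a Brønsted acid.

Brønsted acid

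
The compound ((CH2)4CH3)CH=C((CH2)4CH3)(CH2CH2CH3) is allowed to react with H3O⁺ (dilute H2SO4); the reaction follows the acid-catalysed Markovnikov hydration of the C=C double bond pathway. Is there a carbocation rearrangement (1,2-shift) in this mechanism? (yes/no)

no

The first-formed carbocation is tertiary.
No single 1,2-shift to an adjacent carbon would produce a more-substituted cation than the one already present, so no rearrangement occurs.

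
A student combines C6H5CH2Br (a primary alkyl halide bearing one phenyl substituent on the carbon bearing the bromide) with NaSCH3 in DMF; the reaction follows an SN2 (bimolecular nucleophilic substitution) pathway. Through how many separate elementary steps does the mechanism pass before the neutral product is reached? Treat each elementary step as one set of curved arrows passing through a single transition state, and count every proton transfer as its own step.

1

Step 1: Backside attack by CH3S⁻ on the carbon bearing the bromide: the new C–S bond forms as the C–Br bond breaks, with Walden inversion at carbon.
Total: 1 elementary step.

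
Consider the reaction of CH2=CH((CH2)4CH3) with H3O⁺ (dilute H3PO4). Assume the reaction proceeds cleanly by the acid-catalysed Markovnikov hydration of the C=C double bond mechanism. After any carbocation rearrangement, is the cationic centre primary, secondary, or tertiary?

Step 1: Protonation of the alkene by H3O⁺: the π bond acts as the nucleophile and picks up H⁺, giving the more stable (Markovnikov) secondary carbocation. H2O is released.
No single 1,2-shift to an adjacent carbon would give a more-substituted cation, so no rearrangement occurs.

secondary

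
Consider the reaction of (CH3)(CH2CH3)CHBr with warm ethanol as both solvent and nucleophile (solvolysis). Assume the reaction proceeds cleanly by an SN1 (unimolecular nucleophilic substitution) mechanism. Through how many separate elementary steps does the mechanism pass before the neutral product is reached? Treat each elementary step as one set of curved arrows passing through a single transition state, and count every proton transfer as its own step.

Step 1: The C–Br bond breaks with both electrons going to the bromide; Br⁻ leaves and a secondary carbocation remains.
(No 1,2-shift: no single shift to an adjacent carbon would give a more stable cation.)
Step 2: Nucleophilic capture: the oxygen of CH3CH2OH bonds to the cationic carbon, producing an oxonium-ion intermediate.
Step 3: A second solvent molecule removes the proton on oxygen, giving the neutral ether product.
Total: 3 elementary steps.

3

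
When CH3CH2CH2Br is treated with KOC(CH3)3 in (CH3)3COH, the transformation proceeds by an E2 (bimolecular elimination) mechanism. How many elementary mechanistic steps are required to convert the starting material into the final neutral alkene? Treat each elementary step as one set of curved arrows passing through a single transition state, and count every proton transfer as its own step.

Step 1: In one step, (CH3)3CO⁻ pulls off a β-proton, the C–Br bond cleaves, and a C=C double bond forms between the α- and β-carbons (E2, anti elimination).
Total: 1 elementary step.

1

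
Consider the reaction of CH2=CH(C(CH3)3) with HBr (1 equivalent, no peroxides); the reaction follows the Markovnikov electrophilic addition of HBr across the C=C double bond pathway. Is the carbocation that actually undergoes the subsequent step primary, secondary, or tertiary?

Step 1: Electrophilic addition begins with the π(C=C) electrons forming a bond to the proton of HBr. Following Markovnikov's rule, the resulting cation is secondary. The H–Br bond breaks heterolytically, releasing Br⁻.
Step 2: A methyl group with its bonding pair migrates from the adjacent tert-butyl carbon to the cationic centre — a 1,2-methyl shift — upgrading the secondary cation to a tertiary one.
The cation rearranges from secondary to tertiary via a 1,2-methyl shift from the adjacent tert-butyl carbon; the tertiary cation is what reacts next.

tertiary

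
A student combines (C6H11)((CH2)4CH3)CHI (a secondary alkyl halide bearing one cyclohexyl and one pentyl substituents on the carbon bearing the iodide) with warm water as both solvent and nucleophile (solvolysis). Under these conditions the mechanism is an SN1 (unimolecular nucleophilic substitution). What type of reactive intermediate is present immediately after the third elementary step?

oxonium ion

Step 1: Unassisted departure of I⁻ (taking the C–I bonding pair) generates a secondary carbocation.
Step 2: A hydride (H with its bonding pair) migrates from the adjacent cyclohexyl carbon to the cationic centre — a 1,2-hydride shift — upgrading the secondary cation to a tertiary one.
Step 3: A lone pair on the oxygen of H2O attacks the carbocation, forming a new C–O σ-bond and an oxonium ion.
After step 3 the species present is an oxonium ion.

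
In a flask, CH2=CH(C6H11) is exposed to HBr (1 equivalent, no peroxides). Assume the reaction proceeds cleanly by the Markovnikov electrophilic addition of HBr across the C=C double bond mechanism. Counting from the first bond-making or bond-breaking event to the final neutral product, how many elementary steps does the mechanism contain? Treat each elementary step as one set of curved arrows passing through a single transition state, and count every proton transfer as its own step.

Step 1: Electrophilic addition begins with the π(C=C) electrons forming a bond to the proton of HBr. Following Markovnikov's rule, the resulting cation is secondary. The H–Br bond breaks heterolytically, releasing Br⁻.
Step 2: Carbocation rearrangement: a 1,2-hydride shift from the adjacent cyclohexyl carbon converts the initially-formed secondary cation into the more stable tertiary cation.
Step 3: The Br⁻ anion donates a lone pair to the carbocation, forming the new C–Br σ-bond and giving the neutral alkyl halide.
Total: 3 elementary steps.

3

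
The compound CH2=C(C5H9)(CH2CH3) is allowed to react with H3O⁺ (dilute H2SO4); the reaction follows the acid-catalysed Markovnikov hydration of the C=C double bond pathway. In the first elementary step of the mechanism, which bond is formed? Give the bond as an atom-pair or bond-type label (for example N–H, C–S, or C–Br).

Step 1: Electrophilic addition begins with the π(C=C) electrons forming a bond to the proton of H3O⁺. Following Markovnikov's rule, the resulting cation is tertiary. H2O is released.
The bond formed in this step is the C–H bond.

C–H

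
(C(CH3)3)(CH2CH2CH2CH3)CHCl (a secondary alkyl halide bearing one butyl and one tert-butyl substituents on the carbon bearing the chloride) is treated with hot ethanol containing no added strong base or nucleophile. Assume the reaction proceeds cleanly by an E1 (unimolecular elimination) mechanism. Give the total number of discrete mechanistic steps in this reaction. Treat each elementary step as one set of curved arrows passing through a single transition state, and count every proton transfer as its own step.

Step 1: Rate-determining heterolysis of the C–Cl bond gives Cl⁻ and a secondary carbocation.
Step 2: A methyl group with its bonding pair migrates from the adjacent tert-butyl carbon to the cationic centre — a 1,2-methyl shift — upgrading the secondary cation to a tertiary one.
Step 3: A weak base (an ethanol molecule from the solvent) removes a proton from a carbon adjacent to the cationic centre; the electrons of that C–H bond become the new π(C=C) bond, giving the alkene.
Total: 3 elementary steps.

3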